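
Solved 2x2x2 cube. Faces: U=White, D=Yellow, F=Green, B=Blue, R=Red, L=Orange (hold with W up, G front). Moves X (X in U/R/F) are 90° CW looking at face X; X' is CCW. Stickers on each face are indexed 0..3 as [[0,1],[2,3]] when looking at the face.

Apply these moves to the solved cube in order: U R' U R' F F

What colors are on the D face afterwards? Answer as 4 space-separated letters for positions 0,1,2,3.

After move 1 (U): U=WWWW F=RRGG R=BBRR B=OOBB L=GGOO
After move 2 (R'): R=BRBR U=WBWO F=RWGW D=YRYG B=YOYB
After move 3 (U): U=WWOB F=BRGW R=YOBR B=GGYB L=RWOO
After move 4 (R'): R=ORYB U=WYOG F=BWGB D=YRYW B=GGRB
After move 5 (F): F=GBBW U=WYOW R=ORGB D=YOYW L=RYOR
After move 6 (F): F=BGWB U=WYRY R=ORWB D=GOYW L=RYOO
Query: D face = GOYW

Answer: G O Y W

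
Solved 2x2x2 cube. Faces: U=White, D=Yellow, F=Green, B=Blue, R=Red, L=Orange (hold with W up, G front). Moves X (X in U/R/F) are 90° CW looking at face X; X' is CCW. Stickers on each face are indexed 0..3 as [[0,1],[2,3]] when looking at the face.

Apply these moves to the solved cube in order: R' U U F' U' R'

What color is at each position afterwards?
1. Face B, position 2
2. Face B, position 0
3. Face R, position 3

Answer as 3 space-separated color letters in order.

Answer: O G Y

Derivation:
After move 1 (R'): R=RRRR U=WBWB F=GWGW D=YGYG B=YBYB
After move 2 (U): U=WWBB F=RRGW R=YBRR B=OOYB L=GWOO
After move 3 (U): U=BWBW F=YBGW R=OORR B=GWYB L=RROO
After move 4 (F'): F=BWYG U=BWOR R=GOYR D=ROYG L=RWOB
After move 5 (U'): U=WRBO F=RWYG R=BWYR B=GOYB L=GWOB
After move 6 (R'): R=WRBY U=WYBG F=RRYO D=RWYG B=GOOB
Query 1: B[2] = O
Query 2: B[0] = G
Query 3: R[3] = Y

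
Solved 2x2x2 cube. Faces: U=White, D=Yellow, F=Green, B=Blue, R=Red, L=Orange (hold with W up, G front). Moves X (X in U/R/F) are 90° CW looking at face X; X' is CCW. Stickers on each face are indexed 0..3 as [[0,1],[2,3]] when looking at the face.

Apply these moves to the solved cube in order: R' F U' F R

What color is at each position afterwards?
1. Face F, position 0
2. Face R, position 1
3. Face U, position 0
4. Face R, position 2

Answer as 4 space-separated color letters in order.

After move 1 (R'): R=RRRR U=WBWB F=GWGW D=YGYG B=YBYB
After move 2 (F): F=GGWW U=WBOO R=WRBR D=RRYG L=OYOG
After move 3 (U'): U=BOWO F=OYWW R=GGBR B=WRYB L=YBOG
After move 4 (F): F=WOWY U=BOGB R=WGOR D=BGYG L=YROR
After move 5 (R): R=OWRG U=BOGY F=WGWG D=BYYW B=BROB
Query 1: F[0] = W
Query 2: R[1] = W
Query 3: U[0] = B
Query 4: R[2] = R

Answer: W W B R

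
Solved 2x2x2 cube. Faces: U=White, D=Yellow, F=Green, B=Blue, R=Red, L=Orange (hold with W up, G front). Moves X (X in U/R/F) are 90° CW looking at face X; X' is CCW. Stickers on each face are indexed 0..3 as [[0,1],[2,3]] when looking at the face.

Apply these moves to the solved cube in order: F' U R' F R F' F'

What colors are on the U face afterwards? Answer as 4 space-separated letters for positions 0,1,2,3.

Answer: R Y O B

Derivation:
After move 1 (F'): F=GGGG U=WWRR R=YRYR D=OOYY L=OWOW
After move 2 (U): U=RWRW F=YRGG R=BBYR B=OWBB L=GGOW
After move 3 (R'): R=BRBY U=RBRO F=YWGW D=ORYG B=YWOB
After move 4 (F): F=GYWW U=RBWG R=RROY D=BBYG L=GOOR
After move 5 (R): R=ORYR U=RYWW F=GBWG D=BOYY B=GWBB
After move 6 (F'): F=BGGW U=RYOY R=ORBR D=ORYY L=GWOW
After move 7 (F'): F=GWBG U=RYOB R=RROR D=WWYY L=GYOO
Query: U face = RYOB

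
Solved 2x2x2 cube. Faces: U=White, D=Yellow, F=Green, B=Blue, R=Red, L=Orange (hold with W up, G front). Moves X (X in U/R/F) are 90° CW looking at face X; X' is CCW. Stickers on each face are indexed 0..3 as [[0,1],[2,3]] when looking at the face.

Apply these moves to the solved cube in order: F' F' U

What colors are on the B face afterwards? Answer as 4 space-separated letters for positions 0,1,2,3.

Answer: O R B B

Derivation:
After move 1 (F'): F=GGGG U=WWRR R=YRYR D=OOYY L=OWOW
After move 2 (F'): F=GGGG U=WWYY R=OROR D=WWYY L=OROR
After move 3 (U): U=YWYW F=ORGG R=BBOR B=ORBB L=GGOR
Query: B face = ORBB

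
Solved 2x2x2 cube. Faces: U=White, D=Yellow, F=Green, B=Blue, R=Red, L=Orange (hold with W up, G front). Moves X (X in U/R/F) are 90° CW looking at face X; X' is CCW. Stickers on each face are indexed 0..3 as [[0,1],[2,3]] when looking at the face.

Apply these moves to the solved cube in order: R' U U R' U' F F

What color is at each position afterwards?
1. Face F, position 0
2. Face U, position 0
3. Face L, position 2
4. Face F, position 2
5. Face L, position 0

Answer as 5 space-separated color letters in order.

After move 1 (R'): R=RRRR U=WBWB F=GWGW D=YGYG B=YBYB
After move 2 (U): U=WWBB F=RRGW R=YBRR B=OOYB L=GWOO
After move 3 (U): U=BWBW F=YBGW R=OORR B=GWYB L=RROO
After move 4 (R'): R=OROR U=BYBG F=YWGW D=YBYW B=GWGB
After move 5 (U'): U=YGBB F=RRGW R=YWOR B=ORGB L=GWOO
After move 6 (F): F=GRWR U=YGOW R=BWBR D=OYYW L=GYOB
After move 7 (F): F=WGRR U=YGBY R=OWWR D=BBYW L=GOOY
Query 1: F[0] = W
Query 2: U[0] = Y
Query 3: L[2] = O
Query 4: F[2] = R
Query 5: L[0] = G

Answer: W Y O R G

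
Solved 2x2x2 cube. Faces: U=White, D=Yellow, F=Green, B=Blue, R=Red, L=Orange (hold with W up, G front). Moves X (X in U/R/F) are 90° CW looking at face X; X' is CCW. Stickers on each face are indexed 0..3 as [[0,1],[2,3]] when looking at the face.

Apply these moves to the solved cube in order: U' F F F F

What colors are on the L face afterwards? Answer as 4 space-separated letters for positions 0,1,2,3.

Answer: B B O O

Derivation:
After move 1 (U'): U=WWWW F=OOGG R=GGRR B=RRBB L=BBOO
After move 2 (F): F=GOGO U=WWOB R=WGWR D=RGYY L=BYOY
After move 3 (F): F=GGOO U=WWYY R=OGBR D=WWYY L=BROG
After move 4 (F): F=OGOG U=WWGR R=YGYR D=BOYY L=BWOW
After move 5 (F): F=OOGG U=WWWW R=GGRR D=YYYY L=BBOO
Query: L face = BBOO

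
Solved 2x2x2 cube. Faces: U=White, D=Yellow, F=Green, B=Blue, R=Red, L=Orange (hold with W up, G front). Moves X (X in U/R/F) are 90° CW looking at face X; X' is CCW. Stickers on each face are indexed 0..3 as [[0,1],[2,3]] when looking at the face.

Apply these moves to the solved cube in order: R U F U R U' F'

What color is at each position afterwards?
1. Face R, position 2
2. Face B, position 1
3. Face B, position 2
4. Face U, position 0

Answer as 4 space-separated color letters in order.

After move 1 (R): R=RRRR U=WGWG F=GYGY D=YBYB B=WBWB
After move 2 (U): U=WWGG F=RRGY R=WBRR B=OOWB L=GYOO
After move 3 (F): F=GRYR U=WWOY R=GBGR D=RWYB L=GYOB
After move 4 (U): U=OWYW F=GBYR R=OOGR B=GYWB L=GROB
After move 5 (R): R=GORO U=OBYR F=GWYB D=RWYG B=WYWB
After move 6 (U'): U=BROY F=GRYB R=GWRO B=GOWB L=WYOB
After move 7 (F'): F=RBGY U=BRGR R=WWRO D=YBYG L=WYOO
Query 1: R[2] = R
Query 2: B[1] = O
Query 3: B[2] = W
Query 4: U[0] = B

Answer: R O W B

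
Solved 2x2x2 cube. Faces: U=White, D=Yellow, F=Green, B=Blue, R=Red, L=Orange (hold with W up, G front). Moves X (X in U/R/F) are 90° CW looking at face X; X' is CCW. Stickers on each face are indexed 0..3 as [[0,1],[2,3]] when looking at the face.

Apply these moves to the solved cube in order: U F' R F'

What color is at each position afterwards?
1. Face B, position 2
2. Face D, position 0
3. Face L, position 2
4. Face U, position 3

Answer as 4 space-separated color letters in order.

Answer: W W O R

Derivation:
After move 1 (U): U=WWWW F=RRGG R=BBRR B=OOBB L=GGOO
After move 2 (F'): F=RGRG U=WWBR R=YBYR D=GOYY L=GWOW
After move 3 (R): R=YYRB U=WGBG F=RORY D=GBYO B=ROWB
After move 4 (F'): F=OYRR U=WGYR R=BYGB D=WWYO L=GGOB
Query 1: B[2] = W
Query 2: D[0] = W
Query 3: L[2] = O
Query 4: U[3] = R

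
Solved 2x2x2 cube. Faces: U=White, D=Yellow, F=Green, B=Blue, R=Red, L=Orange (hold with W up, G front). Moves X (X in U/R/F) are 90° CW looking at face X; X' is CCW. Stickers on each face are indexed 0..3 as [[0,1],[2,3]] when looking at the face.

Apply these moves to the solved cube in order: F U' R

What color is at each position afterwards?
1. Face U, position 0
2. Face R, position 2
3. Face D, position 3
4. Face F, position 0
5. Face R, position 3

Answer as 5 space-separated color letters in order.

After move 1 (F): F=GGGG U=WWOO R=WRWR D=RRYY L=OYOY
After move 2 (U'): U=WOWO F=OYGG R=GGWR B=WRBB L=BBOY
After move 3 (R): R=WGRG U=WYWG F=ORGY D=RBYW B=OROB
Query 1: U[0] = W
Query 2: R[2] = R
Query 3: D[3] = W
Query 4: F[0] = O
Query 5: R[3] = G

Answer: W R W O G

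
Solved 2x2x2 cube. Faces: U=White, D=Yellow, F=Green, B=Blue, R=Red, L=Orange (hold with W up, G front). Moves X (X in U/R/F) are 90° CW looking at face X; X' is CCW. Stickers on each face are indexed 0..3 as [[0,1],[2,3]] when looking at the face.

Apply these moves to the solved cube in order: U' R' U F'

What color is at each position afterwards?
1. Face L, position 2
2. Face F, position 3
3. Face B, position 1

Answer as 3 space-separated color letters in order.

After move 1 (U'): U=WWWW F=OOGG R=GGRR B=RRBB L=BBOO
After move 2 (R'): R=GRGR U=WBWR F=OWGW D=YOYG B=YRYB
After move 3 (U): U=WWRB F=GRGW R=YRGR B=BBYB L=OWOO
After move 4 (F'): F=RWGG U=WWYG R=ORYR D=WOYG L=OBOR
Query 1: L[2] = O
Query 2: F[3] = G
Query 3: B[1] = B

Answer: O G B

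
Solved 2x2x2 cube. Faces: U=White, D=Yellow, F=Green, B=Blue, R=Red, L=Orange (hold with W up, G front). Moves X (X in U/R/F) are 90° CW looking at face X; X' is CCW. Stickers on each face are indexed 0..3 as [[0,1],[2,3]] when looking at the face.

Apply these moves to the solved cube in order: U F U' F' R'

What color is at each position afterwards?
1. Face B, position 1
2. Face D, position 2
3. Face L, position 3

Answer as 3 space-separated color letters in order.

After move 1 (U): U=WWWW F=RRGG R=BBRR B=OOBB L=GGOO
After move 2 (F): F=GRGR U=WWOG R=WBWR D=RBYY L=GYOY
After move 3 (U'): U=WGWO F=GYGR R=GRWR B=WBBB L=OOOY
After move 4 (F'): F=YRGG U=WGGW R=BRRR D=OYYY L=OOOW
After move 5 (R'): R=RRBR U=WBGW F=YGGW D=ORYG B=YBYB
Query 1: B[1] = B
Query 2: D[2] = Y
Query 3: L[3] = W

Answer: B Y W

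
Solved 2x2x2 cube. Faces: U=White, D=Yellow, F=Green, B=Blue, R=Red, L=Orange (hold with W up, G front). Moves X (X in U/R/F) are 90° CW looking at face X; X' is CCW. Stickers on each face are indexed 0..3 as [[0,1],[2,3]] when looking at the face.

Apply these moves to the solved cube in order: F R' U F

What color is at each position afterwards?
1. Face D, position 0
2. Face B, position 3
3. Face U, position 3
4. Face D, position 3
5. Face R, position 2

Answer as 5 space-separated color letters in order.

After move 1 (F): F=GGGG U=WWOO R=WRWR D=RRYY L=OYOY
After move 2 (R'): R=RRWW U=WBOB F=GWGO D=RGYG B=YBRB
After move 3 (U): U=OWBB F=RRGO R=YBWW B=OYRB L=GWOY
After move 4 (F): F=GROR U=OWYW R=BBBW D=WYYG L=GROG
Query 1: D[0] = W
Query 2: B[3] = B
Query 3: U[3] = W
Query 4: D[3] = G
Query 5: R[2] = B

Answer: W B W G B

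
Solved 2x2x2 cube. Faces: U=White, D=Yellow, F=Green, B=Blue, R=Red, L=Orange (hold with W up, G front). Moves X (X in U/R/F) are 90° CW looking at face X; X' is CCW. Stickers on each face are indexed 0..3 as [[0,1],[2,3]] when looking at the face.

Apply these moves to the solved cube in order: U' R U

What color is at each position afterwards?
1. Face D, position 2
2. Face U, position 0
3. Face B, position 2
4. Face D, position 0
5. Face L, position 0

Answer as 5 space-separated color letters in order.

Answer: Y W W Y O

Derivation:
After move 1 (U'): U=WWWW F=OOGG R=GGRR B=RRBB L=BBOO
After move 2 (R): R=RGRG U=WOWG F=OYGY D=YBYR B=WRWB
After move 3 (U): U=WWGO F=RGGY R=WRRG B=BBWB L=OYOO
Query 1: D[2] = Y
Query 2: U[0] = W
Query 3: B[2] = W
Query 4: D[0] = Y
Query 5: L[0] = O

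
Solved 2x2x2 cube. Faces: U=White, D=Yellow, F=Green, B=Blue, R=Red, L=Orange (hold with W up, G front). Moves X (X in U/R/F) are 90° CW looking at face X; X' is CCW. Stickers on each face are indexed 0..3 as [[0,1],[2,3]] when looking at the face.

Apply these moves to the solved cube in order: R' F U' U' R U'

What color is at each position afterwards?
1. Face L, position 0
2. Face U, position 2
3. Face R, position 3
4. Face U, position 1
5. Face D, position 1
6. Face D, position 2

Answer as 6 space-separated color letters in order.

After move 1 (R'): R=RRRR U=WBWB F=GWGW D=YGYG B=YBYB
After move 2 (F): F=GGWW U=WBOO R=WRBR D=RRYG L=OYOG
After move 3 (U'): U=BOWO F=OYWW R=GGBR B=WRYB L=YBOG
After move 4 (U'): U=OOBW F=YBWW R=OYBR B=GGYB L=WROG
After move 5 (R): R=BORY U=OBBW F=YRWG D=RYYG B=WGOB
After move 6 (U'): U=BWOB F=WRWG R=YRRY B=BOOB L=WGOG
Query 1: L[0] = W
Query 2: U[2] = O
Query 3: R[3] = Y
Query 4: U[1] = W
Query 5: D[1] = Y
Query 6: D[2] = Y

Answer: W O Y W Y Y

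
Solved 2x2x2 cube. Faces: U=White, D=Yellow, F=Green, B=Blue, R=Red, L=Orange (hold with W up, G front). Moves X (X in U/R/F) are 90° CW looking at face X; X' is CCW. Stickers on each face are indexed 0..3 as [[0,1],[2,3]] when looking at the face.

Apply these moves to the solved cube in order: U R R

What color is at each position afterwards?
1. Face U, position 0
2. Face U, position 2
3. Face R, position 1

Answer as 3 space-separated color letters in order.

Answer: W W R

Derivation:
After move 1 (U): U=WWWW F=RRGG R=BBRR B=OOBB L=GGOO
After move 2 (R): R=RBRB U=WRWG F=RYGY D=YBYO B=WOWB
After move 3 (R): R=RRBB U=WYWY F=RBGO D=YWYW B=GORB
Query 1: U[0] = W
Query 2: U[2] = W
Query 3: R[1] = R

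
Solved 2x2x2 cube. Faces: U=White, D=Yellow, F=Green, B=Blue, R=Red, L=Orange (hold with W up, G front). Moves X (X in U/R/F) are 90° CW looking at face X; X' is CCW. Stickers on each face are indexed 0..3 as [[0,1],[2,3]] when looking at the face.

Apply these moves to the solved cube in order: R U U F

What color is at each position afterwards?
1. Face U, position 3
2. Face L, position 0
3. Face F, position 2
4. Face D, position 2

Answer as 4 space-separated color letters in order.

Answer: R R Y Y

Derivation:
After move 1 (R): R=RRRR U=WGWG F=GYGY D=YBYB B=WBWB
After move 2 (U): U=WWGG F=RRGY R=WBRR B=OOWB L=GYOO
After move 3 (U): U=GWGW F=WBGY R=OORR B=GYWB L=RROO
After move 4 (F): F=GWYB U=GWOR R=GOWR D=ROYB L=RYOB
Query 1: U[3] = R
Query 2: L[0] = R
Query 3: F[2] = Y
Query 4: D[2] = Y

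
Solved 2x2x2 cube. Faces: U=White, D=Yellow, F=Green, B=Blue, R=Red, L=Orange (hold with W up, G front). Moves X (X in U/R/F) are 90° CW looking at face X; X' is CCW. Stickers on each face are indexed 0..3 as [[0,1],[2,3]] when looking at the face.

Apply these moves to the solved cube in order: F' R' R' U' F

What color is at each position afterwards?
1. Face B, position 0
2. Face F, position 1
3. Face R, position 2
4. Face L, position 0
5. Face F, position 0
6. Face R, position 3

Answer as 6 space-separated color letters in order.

After move 1 (F'): F=GGGG U=WWRR R=YRYR D=OOYY L=OWOW
After move 2 (R'): R=RRYY U=WBRB F=GWGR D=OGYG B=YBOB
After move 3 (R'): R=RYRY U=WORY F=GBGB D=OWYR B=GBGB
After move 4 (U'): U=OYWR F=OWGB R=GBRY B=RYGB L=GBOW
After move 5 (F): F=GOBW U=OYWB R=WBRY D=RGYR L=GOOW
Query 1: B[0] = R
Query 2: F[1] = O
Query 3: R[2] = R
Query 4: L[0] = G
Query 5: F[0] = G
Query 6: R[3] = Y

Answer: R O R G G Y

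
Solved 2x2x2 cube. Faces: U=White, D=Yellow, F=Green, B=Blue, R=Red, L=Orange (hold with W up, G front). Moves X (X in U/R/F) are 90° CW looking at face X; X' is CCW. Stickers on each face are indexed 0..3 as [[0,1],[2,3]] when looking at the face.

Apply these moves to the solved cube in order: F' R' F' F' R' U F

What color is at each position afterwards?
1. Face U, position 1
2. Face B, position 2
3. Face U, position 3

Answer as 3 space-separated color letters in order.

Answer: W R B

Derivation:
After move 1 (F'): F=GGGG U=WWRR R=YRYR D=OOYY L=OWOW
After move 2 (R'): R=RRYY U=WBRB F=GWGR D=OGYG B=YBOB
After move 3 (F'): F=WRGG U=WBRY R=GROY D=WWYG L=OBOR
After move 4 (F'): F=RGWG U=WBGO R=WRWY D=BRYG L=OYOR
After move 5 (R'): R=RYWW U=WOGY F=RBWO D=BGYG B=GBRB
After move 6 (U): U=GWYO F=RYWO R=GBWW B=OYRB L=RBOR
After move 7 (F): F=WROY U=GWRB R=YBOW D=WGYG L=RBOG
Query 1: U[1] = W
Query 2: B[2] = R
Query 3: U[3] = B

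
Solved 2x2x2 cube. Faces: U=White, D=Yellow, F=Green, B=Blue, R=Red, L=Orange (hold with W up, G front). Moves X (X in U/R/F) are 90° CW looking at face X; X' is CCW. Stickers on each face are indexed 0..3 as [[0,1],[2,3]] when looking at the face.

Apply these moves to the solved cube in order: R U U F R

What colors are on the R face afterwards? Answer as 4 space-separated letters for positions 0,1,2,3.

Answer: W G R O

Derivation:
After move 1 (R): R=RRRR U=WGWG F=GYGY D=YBYB B=WBWB
After move 2 (U): U=WWGG F=RRGY R=WBRR B=OOWB L=GYOO
After move 3 (U): U=GWGW F=WBGY R=OORR B=GYWB L=RROO
After move 4 (F): F=GWYB U=GWOR R=GOWR D=ROYB L=RYOB
After move 5 (R): R=WGRO U=GWOB F=GOYB D=RWYG B=RYWB
Query: R face = WGRO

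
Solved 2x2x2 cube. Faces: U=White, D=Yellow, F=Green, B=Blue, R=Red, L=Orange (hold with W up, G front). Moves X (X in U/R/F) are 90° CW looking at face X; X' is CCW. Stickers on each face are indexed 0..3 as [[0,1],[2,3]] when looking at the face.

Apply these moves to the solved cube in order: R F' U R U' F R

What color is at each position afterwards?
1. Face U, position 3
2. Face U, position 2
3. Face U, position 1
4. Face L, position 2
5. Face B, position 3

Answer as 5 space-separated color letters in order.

Answer: Y W Y O B

Derivation:
After move 1 (R): R=RRRR U=WGWG F=GYGY D=YBYB B=WBWB
After move 2 (F'): F=YYGG U=WGRR R=BRYR D=OOYB L=OGOW
After move 3 (U): U=RWRG F=BRGG R=WBYR B=OGWB L=YYOW
After move 4 (R): R=YWRB U=RRRG F=BOGB D=OWYO B=GGWB
After move 5 (U'): U=RGRR F=YYGB R=BORB B=YWWB L=GGOW
After move 6 (F): F=GYBY U=RGWG R=RORB D=RBYO L=GOOW
After move 7 (R): R=RRBO U=RYWY F=GBBO D=RWYY B=GWGB
Query 1: U[3] = Y
Query 2: U[2] = W
Query 3: U[1] = Y
Query 4: L[2] = O
Query 5: B[3] = B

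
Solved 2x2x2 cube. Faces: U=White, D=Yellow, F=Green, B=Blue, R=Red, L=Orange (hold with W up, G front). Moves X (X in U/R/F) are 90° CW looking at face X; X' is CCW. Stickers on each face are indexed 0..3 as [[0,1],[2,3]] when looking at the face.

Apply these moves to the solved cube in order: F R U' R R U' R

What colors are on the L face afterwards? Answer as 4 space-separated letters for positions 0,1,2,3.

Answer: Y W O Y

Derivation:
After move 1 (F): F=GGGG U=WWOO R=WRWR D=RRYY L=OYOY
After move 2 (R): R=WWRR U=WGOG F=GRGY D=RBYB B=OBWB
After move 3 (U'): U=GGWO F=OYGY R=GRRR B=WWWB L=OBOY
After move 4 (R): R=RGRR U=GYWY F=OBGB D=RWYW B=OWGB
After move 5 (R): R=RRRG U=GBWB F=OWGW D=RGYO B=YWYB
After move 6 (U'): U=BBGW F=OBGW R=OWRG B=RRYB L=YWOY
After move 7 (R): R=ROGW U=BBGW F=OGGO D=RYYR B=WRBB
Query: L face = YWOY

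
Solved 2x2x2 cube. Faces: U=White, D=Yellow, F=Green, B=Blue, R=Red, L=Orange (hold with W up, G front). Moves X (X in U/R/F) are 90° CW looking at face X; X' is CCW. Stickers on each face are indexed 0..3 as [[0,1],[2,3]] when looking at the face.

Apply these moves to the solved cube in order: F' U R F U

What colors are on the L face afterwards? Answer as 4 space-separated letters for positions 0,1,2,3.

Answer: G Y O B

Derivation:
After move 1 (F'): F=GGGG U=WWRR R=YRYR D=OOYY L=OWOW
After move 2 (U): U=RWRW F=YRGG R=BBYR B=OWBB L=GGOW
After move 3 (R): R=YBRB U=RRRG F=YOGY D=OBYO B=WWWB
After move 4 (F): F=GYYO U=RRWG R=RBGB D=RYYO L=GOOB
After move 5 (U): U=WRGR F=RBYO R=WWGB B=GOWB L=GYOB
Query: L face = GYOB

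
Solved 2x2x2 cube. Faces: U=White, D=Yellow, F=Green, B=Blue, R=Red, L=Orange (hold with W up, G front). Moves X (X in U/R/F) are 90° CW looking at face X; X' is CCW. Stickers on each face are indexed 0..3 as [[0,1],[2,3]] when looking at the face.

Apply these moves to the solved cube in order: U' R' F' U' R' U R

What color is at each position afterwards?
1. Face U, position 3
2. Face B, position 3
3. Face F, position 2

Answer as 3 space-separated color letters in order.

Answer: G B O

Derivation:
After move 1 (U'): U=WWWW F=OOGG R=GGRR B=RRBB L=BBOO
After move 2 (R'): R=GRGR U=WBWR F=OWGW D=YOYG B=YRYB
After move 3 (F'): F=WWOG U=WBGG R=ORYR D=BOYG L=BROW
After move 4 (U'): U=BGWG F=BROG R=WWYR B=ORYB L=YROW
After move 5 (R'): R=WRWY U=BYWO F=BGOG D=BRYG B=GROB
After move 6 (U): U=WBOY F=WROG R=GRWY B=YROB L=BGOW
After move 7 (R): R=WGYR U=WROG F=WROG D=BOYY B=YRBB
Query 1: U[3] = G
Query 2: B[3] = B
Query 3: F[2] = O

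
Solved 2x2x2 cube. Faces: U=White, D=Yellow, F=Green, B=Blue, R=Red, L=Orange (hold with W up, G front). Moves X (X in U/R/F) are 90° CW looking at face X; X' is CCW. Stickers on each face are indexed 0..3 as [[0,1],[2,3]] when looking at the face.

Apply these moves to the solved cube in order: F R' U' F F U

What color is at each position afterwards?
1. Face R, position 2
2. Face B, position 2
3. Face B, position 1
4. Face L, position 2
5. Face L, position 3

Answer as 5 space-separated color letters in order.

Answer: B R W O G

Derivation:
After move 1 (F): F=GGGG U=WWOO R=WRWR D=RRYY L=OYOY
After move 2 (R'): R=RRWW U=WBOB F=GWGO D=RGYG B=YBRB
After move 3 (U'): U=BBWO F=OYGO R=GWWW B=RRRB L=YBOY
After move 4 (F): F=GOOY U=BBYB R=WWOW D=WGYG L=YROG
After move 5 (F): F=OGYO U=BBGR R=YWBW D=OWYG L=YWOG
After move 6 (U): U=GBRB F=YWYO R=RRBW B=YWRB L=OGOG
Query 1: R[2] = B
Query 2: B[2] = R
Query 3: B[1] = W
Query 4: L[2] = O
Query 5: L[3] = G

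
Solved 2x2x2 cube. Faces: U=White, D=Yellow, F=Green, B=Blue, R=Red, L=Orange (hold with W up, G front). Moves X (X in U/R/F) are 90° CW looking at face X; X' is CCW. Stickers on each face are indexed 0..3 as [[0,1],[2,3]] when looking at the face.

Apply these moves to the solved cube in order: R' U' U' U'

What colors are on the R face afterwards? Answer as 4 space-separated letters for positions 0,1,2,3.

After move 1 (R'): R=RRRR U=WBWB F=GWGW D=YGYG B=YBYB
After move 2 (U'): U=BBWW F=OOGW R=GWRR B=RRYB L=YBOO
After move 3 (U'): U=BWBW F=YBGW R=OORR B=GWYB L=RROO
After move 4 (U'): U=WWBB F=RRGW R=YBRR B=OOYB L=GWOO
Query: R face = YBRR

Answer: Y B R R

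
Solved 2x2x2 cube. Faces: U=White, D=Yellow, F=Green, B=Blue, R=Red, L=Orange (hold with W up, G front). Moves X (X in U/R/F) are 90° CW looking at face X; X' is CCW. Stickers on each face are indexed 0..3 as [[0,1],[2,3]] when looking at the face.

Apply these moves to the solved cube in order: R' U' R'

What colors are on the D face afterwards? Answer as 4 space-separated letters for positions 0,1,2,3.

After move 1 (R'): R=RRRR U=WBWB F=GWGW D=YGYG B=YBYB
After move 2 (U'): U=BBWW F=OOGW R=GWRR B=RRYB L=YBOO
After move 3 (R'): R=WRGR U=BYWR F=OBGW D=YOYW B=GRGB
Query: D face = YOYW

Answer: Y O Y W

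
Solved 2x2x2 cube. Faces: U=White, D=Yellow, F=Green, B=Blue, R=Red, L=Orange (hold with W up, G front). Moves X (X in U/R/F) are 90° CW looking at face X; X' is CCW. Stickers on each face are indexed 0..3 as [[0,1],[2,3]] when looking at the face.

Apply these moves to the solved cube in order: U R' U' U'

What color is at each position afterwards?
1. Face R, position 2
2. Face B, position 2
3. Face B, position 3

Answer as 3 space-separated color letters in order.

Answer: B Y B

Derivation:
After move 1 (U): U=WWWW F=RRGG R=BBRR B=OOBB L=GGOO
After move 2 (R'): R=BRBR U=WBWO F=RWGW D=YRYG B=YOYB
After move 3 (U'): U=BOWW F=GGGW R=RWBR B=BRYB L=YOOO
After move 4 (U'): U=OWBW F=YOGW R=GGBR B=RWYB L=BROO
Query 1: R[2] = B
Query 2: B[2] = Y
Query 3: B[3] = B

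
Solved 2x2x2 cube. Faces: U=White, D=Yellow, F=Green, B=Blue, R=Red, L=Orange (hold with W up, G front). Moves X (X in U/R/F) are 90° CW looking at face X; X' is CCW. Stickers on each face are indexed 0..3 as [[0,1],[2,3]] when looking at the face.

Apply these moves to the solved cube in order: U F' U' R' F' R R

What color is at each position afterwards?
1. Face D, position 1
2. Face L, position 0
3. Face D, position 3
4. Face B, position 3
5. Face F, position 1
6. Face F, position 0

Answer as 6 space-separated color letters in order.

After move 1 (U): U=WWWW F=RRGG R=BBRR B=OOBB L=GGOO
After move 2 (F'): F=RGRG U=WWBR R=YBYR D=GOYY L=GWOW
After move 3 (U'): U=WRWB F=GWRG R=RGYR B=YBBB L=OOOW
After move 4 (R'): R=GRRY U=WBWY F=GRRB D=GWYG B=YBOB
After move 5 (F'): F=RBGR U=WBGR R=WRGY D=OWYG L=OYOW
After move 6 (R): R=GWYR U=WBGR F=RWGG D=OOYY B=RBBB
After move 7 (R): R=YGRW U=WWGG F=ROGY D=OBYR B=RBBB
Query 1: D[1] = B
Query 2: L[0] = O
Query 3: D[3] = R
Query 4: B[3] = B
Query 5: F[1] = O
Query 6: F[0] = R

Answer: B O R B O R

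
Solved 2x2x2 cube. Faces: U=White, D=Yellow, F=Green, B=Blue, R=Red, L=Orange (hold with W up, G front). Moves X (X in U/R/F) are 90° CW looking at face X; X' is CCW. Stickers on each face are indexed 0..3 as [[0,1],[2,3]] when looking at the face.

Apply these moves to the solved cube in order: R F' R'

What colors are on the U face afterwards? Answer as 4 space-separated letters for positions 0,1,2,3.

Answer: W W R W

Derivation:
After move 1 (R): R=RRRR U=WGWG F=GYGY D=YBYB B=WBWB
After move 2 (F'): F=YYGG U=WGRR R=BRYR D=OOYB L=OGOW
After move 3 (R'): R=RRBY U=WWRW F=YGGR D=OYYG B=BBOB
Query: U face = WWRW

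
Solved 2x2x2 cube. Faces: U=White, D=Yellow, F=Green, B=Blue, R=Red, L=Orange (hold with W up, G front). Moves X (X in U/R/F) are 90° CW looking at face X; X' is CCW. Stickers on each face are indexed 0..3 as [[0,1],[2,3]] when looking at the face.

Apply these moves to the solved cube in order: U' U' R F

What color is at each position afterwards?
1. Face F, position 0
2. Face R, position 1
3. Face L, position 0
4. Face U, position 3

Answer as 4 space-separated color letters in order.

Answer: G O R R

Derivation:
After move 1 (U'): U=WWWW F=OOGG R=GGRR B=RRBB L=BBOO
After move 2 (U'): U=WWWW F=BBGG R=OORR B=GGBB L=RROO
After move 3 (R): R=RORO U=WBWG F=BYGY D=YBYG B=WGWB
After move 4 (F): F=GBYY U=WBOR R=WOGO D=RRYG L=RYOB
Query 1: F[0] = G
Query 2: R[1] = O
Query 3: L[0] = R
Query 4: U[3] = R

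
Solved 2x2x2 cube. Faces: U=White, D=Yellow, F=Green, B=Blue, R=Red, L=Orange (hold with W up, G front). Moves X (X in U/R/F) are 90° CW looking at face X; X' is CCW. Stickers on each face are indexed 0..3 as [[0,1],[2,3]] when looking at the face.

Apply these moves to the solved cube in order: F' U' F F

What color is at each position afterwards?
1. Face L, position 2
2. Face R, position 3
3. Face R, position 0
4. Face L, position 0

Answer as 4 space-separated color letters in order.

Answer: O R W B

Derivation:
After move 1 (F'): F=GGGG U=WWRR R=YRYR D=OOYY L=OWOW
After move 2 (U'): U=WRWR F=OWGG R=GGYR B=YRBB L=BBOW
After move 3 (F): F=GOGW U=WRWB R=WGRR D=YGYY L=BOOO
After move 4 (F): F=GGWO U=WROO R=WGBR D=RWYY L=BYOG
Query 1: L[2] = O
Query 2: R[3] = R
Query 3: R[0] = W
Query 4: L[0] = B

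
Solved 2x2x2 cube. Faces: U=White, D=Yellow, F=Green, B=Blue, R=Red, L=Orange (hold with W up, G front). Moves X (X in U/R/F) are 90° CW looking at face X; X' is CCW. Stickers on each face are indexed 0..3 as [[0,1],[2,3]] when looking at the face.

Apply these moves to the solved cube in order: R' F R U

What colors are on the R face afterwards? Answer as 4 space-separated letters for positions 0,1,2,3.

Answer: O B R R

Derivation:
After move 1 (R'): R=RRRR U=WBWB F=GWGW D=YGYG B=YBYB
After move 2 (F): F=GGWW U=WBOO R=WRBR D=RRYG L=OYOG
After move 3 (R): R=BWRR U=WGOW F=GRWG D=RYYY B=OBBB
After move 4 (U): U=OWWG F=BWWG R=OBRR B=OYBB L=GROG
Query: R face = OBRR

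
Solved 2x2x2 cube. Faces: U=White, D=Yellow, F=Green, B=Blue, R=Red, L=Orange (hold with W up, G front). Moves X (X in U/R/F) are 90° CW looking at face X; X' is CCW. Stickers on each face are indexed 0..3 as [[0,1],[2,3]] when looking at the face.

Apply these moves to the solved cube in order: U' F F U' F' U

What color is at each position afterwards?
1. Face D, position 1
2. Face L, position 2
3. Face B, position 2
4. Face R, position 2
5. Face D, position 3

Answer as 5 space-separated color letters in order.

Answer: G O B W Y

Derivation:
After move 1 (U'): U=WWWW F=OOGG R=GGRR B=RRBB L=BBOO
After move 2 (F): F=GOGO U=WWOB R=WGWR D=RGYY L=BYOY
After move 3 (F): F=GGOO U=WWYY R=OGBR D=WWYY L=BROG
After move 4 (U'): U=WYWY F=BROO R=GGBR B=OGBB L=RROG
After move 5 (F'): F=ROBO U=WYGB R=WGWR D=RGYY L=RYOW
After move 6 (U): U=GWBY F=WGBO R=OGWR B=RYBB L=ROOW
Query 1: D[1] = G
Query 2: L[2] = O
Query 3: B[2] = B
Query 4: R[2] = W
Query 5: D[3] = Y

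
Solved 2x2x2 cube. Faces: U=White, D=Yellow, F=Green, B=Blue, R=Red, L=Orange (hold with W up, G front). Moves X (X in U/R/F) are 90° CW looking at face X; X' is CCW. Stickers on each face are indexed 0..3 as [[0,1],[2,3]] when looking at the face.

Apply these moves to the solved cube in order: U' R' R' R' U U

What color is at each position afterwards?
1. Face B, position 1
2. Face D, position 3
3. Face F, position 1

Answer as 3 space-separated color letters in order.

After move 1 (U'): U=WWWW F=OOGG R=GGRR B=RRBB L=BBOO
After move 2 (R'): R=GRGR U=WBWR F=OWGW D=YOYG B=YRYB
After move 3 (R'): R=RRGG U=WYWY F=OBGR D=YWYW B=GROB
After move 4 (R'): R=RGRG U=WOWG F=OYGY D=YBYR B=WRWB
After move 5 (U): U=WWGO F=RGGY R=WRRG B=BBWB L=OYOO
After move 6 (U): U=GWOW F=WRGY R=BBRG B=OYWB L=RGOO
Query 1: B[1] = Y
Query 2: D[3] = R
Query 3: F[1] = R

Answer: Y R R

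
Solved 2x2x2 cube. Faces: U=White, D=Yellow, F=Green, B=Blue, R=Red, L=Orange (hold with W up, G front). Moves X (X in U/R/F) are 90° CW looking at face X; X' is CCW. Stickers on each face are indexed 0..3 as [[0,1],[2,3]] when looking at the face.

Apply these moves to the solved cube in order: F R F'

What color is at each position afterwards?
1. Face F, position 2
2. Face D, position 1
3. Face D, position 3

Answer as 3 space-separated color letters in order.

Answer: G Y B

Derivation:
After move 1 (F): F=GGGG U=WWOO R=WRWR D=RRYY L=OYOY
After move 2 (R): R=WWRR U=WGOG F=GRGY D=RBYB B=OBWB
After move 3 (F'): F=RYGG U=WGWR R=BWRR D=YYYB L=OGOO
Query 1: F[2] = G
Query 2: D[1] = Y
Query 3: D[3] = B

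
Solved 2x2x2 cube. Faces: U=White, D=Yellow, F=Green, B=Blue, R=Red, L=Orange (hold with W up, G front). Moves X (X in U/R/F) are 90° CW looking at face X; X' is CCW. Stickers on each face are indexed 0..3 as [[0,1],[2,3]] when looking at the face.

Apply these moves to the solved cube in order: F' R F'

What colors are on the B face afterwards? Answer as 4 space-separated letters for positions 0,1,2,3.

After move 1 (F'): F=GGGG U=WWRR R=YRYR D=OOYY L=OWOW
After move 2 (R): R=YYRR U=WGRG F=GOGY D=OBYB B=RBWB
After move 3 (F'): F=OYGG U=WGYR R=BYOR D=WWYB L=OGOR
Query: B face = RBWB

Answer: R B W B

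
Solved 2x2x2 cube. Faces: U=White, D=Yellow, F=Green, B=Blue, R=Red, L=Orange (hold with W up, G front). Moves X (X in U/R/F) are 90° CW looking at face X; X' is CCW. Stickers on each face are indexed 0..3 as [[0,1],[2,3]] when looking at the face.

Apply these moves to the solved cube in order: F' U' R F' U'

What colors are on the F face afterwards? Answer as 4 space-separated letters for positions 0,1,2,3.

After move 1 (F'): F=GGGG U=WWRR R=YRYR D=OOYY L=OWOW
After move 2 (U'): U=WRWR F=OWGG R=GGYR B=YRBB L=BBOW
After move 3 (R): R=YGRG U=WWWG F=OOGY D=OBYY B=RRRB
After move 4 (F'): F=OYOG U=WWYR R=BGOG D=BWYY L=BGOW
After move 5 (U'): U=WRWY F=BGOG R=OYOG B=BGRB L=RROW
Query: F face = BGOG

Answer: B G O G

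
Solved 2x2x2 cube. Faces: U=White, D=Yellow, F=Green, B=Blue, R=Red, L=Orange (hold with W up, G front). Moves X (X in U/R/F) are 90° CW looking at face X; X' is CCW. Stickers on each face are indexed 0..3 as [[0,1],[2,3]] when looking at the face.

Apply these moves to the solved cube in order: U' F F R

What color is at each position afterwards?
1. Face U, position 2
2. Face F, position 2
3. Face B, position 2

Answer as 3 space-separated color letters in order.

After move 1 (U'): U=WWWW F=OOGG R=GGRR B=RRBB L=BBOO
After move 2 (F): F=GOGO U=WWOB R=WGWR D=RGYY L=BYOY
After move 3 (F): F=GGOO U=WWYY R=OGBR D=WWYY L=BROG
After move 4 (R): R=BORG U=WGYO F=GWOY D=WBYR B=YRWB
Query 1: U[2] = Y
Query 2: F[2] = O
Query 3: B[2] = W

Answer: Y O W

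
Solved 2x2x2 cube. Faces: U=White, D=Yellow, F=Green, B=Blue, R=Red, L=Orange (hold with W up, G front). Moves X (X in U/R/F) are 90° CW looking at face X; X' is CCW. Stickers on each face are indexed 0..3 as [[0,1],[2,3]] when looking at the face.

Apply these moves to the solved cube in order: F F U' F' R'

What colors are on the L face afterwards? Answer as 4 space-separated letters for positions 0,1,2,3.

Answer: B Y O W

Derivation:
After move 1 (F): F=GGGG U=WWOO R=WRWR D=RRYY L=OYOY
After move 2 (F): F=GGGG U=WWYY R=OROR D=WWYY L=OROR
After move 3 (U'): U=WYWY F=ORGG R=GGOR B=ORBB L=BBOR
After move 4 (F'): F=RGOG U=WYGO R=WGWR D=BRYY L=BYOW
After move 5 (R'): R=GRWW U=WBGO F=RYOO D=BGYG B=YRRB
Query: L face = BYOW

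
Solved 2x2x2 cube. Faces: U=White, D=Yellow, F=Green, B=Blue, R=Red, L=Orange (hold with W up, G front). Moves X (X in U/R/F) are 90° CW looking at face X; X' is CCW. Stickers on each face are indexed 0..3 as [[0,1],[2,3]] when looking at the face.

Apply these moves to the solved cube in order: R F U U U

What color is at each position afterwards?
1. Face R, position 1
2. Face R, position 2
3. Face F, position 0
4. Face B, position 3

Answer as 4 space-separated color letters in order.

Answer: G G O B

Derivation:
After move 1 (R): R=RRRR U=WGWG F=GYGY D=YBYB B=WBWB
After move 2 (F): F=GGYY U=WGOO R=WRGR D=RRYB L=OYOB
After move 3 (U): U=OWOG F=WRYY R=WBGR B=OYWB L=GGOB
After move 4 (U): U=OOGW F=WBYY R=OYGR B=GGWB L=WROB
After move 5 (U): U=GOWO F=OYYY R=GGGR B=WRWB L=WBOB
Query 1: R[1] = G
Query 2: R[2] = G
Query 3: F[0] = O
Query 4: B[3] = B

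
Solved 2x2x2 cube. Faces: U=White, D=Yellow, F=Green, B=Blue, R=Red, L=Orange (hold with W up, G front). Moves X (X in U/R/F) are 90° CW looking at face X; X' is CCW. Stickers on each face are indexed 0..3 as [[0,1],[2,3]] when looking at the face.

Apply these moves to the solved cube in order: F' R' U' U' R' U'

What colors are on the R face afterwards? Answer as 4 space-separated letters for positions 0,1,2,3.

Answer: Y R O Y

Derivation:
After move 1 (F'): F=GGGG U=WWRR R=YRYR D=OOYY L=OWOW
After move 2 (R'): R=RRYY U=WBRB F=GWGR D=OGYG B=YBOB
After move 3 (U'): U=BBWR F=OWGR R=GWYY B=RROB L=YBOW
After move 4 (U'): U=BRBW F=YBGR R=OWYY B=GWOB L=RROW
After move 5 (R'): R=WYOY U=BOBG F=YRGW D=OBYR B=GWGB
After move 6 (U'): U=OGBB F=RRGW R=YROY B=WYGB L=GWOW
Query: R face = YROY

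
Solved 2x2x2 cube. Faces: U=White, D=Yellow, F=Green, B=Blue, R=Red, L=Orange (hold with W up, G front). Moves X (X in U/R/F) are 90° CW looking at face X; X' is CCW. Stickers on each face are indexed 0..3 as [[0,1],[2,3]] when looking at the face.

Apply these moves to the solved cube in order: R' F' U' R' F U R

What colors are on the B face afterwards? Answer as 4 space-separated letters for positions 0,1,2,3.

After move 1 (R'): R=RRRR U=WBWB F=GWGW D=YGYG B=YBYB
After move 2 (F'): F=WWGG U=WBRR R=GRYR D=OOYG L=OBOW
After move 3 (U'): U=BRWR F=OBGG R=WWYR B=GRYB L=YBOW
After move 4 (R'): R=WRWY U=BYWG F=ORGR D=OBYG B=GROB
After move 5 (F): F=GORR U=BYWB R=WRGY D=WWYG L=YOOB
After move 6 (U): U=WBBY F=WRRR R=GRGY B=YOOB L=GOOB
After move 7 (R): R=GGYR U=WRBR F=WWRG D=WOYY B=YOBB
Query: B face = YOBB

Answer: Y O B B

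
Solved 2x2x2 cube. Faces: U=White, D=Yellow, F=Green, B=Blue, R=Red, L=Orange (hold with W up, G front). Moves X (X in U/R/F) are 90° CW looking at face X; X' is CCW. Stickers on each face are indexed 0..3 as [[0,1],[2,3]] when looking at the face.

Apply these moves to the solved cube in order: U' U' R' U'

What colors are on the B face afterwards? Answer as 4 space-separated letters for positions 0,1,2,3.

Answer: O R Y B

Derivation:
After move 1 (U'): U=WWWW F=OOGG R=GGRR B=RRBB L=BBOO
After move 2 (U'): U=WWWW F=BBGG R=OORR B=GGBB L=RROO
After move 3 (R'): R=OROR U=WBWG F=BWGW D=YBYG B=YGYB
After move 4 (U'): U=BGWW F=RRGW R=BWOR B=ORYB L=YGOO
Query: B face = ORYB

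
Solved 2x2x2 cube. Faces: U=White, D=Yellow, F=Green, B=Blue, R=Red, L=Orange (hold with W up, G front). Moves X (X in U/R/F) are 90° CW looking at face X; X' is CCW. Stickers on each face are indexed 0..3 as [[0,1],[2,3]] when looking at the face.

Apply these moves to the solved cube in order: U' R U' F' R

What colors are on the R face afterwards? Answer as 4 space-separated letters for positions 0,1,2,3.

After move 1 (U'): U=WWWW F=OOGG R=GGRR B=RRBB L=BBOO
After move 2 (R): R=RGRG U=WOWG F=OYGY D=YBYR B=WRWB
After move 3 (U'): U=OGWW F=BBGY R=OYRG B=RGWB L=WROO
After move 4 (F'): F=BYBG U=OGOR R=BYYG D=ROYR L=WWOW
After move 5 (R): R=YBGY U=OYOG F=BOBR D=RWYR B=RGGB
Query: R face = YBGY

Answer: Y B G Y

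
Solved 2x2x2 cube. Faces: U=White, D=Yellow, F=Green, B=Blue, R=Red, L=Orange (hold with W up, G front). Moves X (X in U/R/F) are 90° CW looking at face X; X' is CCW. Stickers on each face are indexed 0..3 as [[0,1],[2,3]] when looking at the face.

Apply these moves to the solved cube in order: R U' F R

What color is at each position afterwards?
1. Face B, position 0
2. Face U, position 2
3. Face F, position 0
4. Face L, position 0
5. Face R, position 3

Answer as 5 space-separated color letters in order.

After move 1 (R): R=RRRR U=WGWG F=GYGY D=YBYB B=WBWB
After move 2 (U'): U=GGWW F=OOGY R=GYRR B=RRWB L=WBOO
After move 3 (F): F=GOYO U=GGOB R=WYWR D=RGYB L=WYOB
After move 4 (R): R=WWRY U=GOOO F=GGYB D=RWYR B=BRGB
Query 1: B[0] = B
Query 2: U[2] = O
Query 3: F[0] = G
Query 4: L[0] = W
Query 5: R[3] = Y

Answer: B O G W Y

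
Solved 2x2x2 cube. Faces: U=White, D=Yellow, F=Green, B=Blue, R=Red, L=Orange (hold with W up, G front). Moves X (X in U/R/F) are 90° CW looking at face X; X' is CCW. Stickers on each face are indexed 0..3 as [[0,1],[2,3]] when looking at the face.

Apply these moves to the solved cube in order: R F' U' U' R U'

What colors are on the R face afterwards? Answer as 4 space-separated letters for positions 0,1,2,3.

Answer: W O R G

Derivation:
After move 1 (R): R=RRRR U=WGWG F=GYGY D=YBYB B=WBWB
After move 2 (F'): F=YYGG U=WGRR R=BRYR D=OOYB L=OGOW
After move 3 (U'): U=GRWR F=OGGG R=YYYR B=BRWB L=WBOW
After move 4 (U'): U=RRGW F=WBGG R=OGYR B=YYWB L=BROW
After move 5 (R): R=YORG U=RBGG F=WOGB D=OWYY B=WYRB
After move 6 (U'): U=BGRG F=BRGB R=WORG B=YORB L=WYOW
Query: R face = WORG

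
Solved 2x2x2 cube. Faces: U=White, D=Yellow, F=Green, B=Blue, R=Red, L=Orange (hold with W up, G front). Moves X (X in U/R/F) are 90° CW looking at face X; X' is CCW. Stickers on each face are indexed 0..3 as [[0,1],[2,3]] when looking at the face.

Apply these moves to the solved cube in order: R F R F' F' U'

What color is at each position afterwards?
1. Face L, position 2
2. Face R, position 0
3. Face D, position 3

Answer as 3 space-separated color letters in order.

After move 1 (R): R=RRRR U=WGWG F=GYGY D=YBYB B=WBWB
After move 2 (F): F=GGYY U=WGOO R=WRGR D=RRYB L=OYOB
After move 3 (R): R=GWRR U=WGOY F=GRYB D=RWYW B=OBGB
After move 4 (F'): F=RBGY U=WGGR R=WWRR D=YBYW L=OYOO
After move 5 (F'): F=BYRG U=WGWR R=BWYR D=YOYW L=OROG
After move 6 (U'): U=GRWW F=ORRG R=BYYR B=BWGB L=OBOG
Query 1: L[2] = O
Query 2: R[0] = B
Query 3: D[3] = W

Answer: O B W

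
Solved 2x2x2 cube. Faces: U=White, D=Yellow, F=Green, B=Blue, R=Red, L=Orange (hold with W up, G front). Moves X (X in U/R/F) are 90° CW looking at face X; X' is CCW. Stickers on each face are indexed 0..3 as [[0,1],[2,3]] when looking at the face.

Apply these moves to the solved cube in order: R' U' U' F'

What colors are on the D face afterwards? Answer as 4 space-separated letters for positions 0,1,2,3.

Answer: R O Y G

Derivation:
After move 1 (R'): R=RRRR U=WBWB F=GWGW D=YGYG B=YBYB
After move 2 (U'): U=BBWW F=OOGW R=GWRR B=RRYB L=YBOO
After move 3 (U'): U=BWBW F=YBGW R=OORR B=GWYB L=RROO
After move 4 (F'): F=BWYG U=BWOR R=GOYR D=ROYG L=RWOB
Query: D face = ROYG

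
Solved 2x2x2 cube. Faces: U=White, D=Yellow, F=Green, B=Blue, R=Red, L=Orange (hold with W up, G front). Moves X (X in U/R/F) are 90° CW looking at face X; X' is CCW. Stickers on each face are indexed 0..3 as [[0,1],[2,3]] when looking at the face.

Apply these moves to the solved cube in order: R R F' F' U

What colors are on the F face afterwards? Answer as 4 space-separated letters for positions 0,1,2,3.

After move 1 (R): R=RRRR U=WGWG F=GYGY D=YBYB B=WBWB
After move 2 (R): R=RRRR U=WYWY F=GBGB D=YWYW B=GBGB
After move 3 (F'): F=BBGG U=WYRR R=WRYR D=OOYW L=OYOW
After move 4 (F'): F=BGBG U=WYWY R=OROR D=YWYW L=OROR
After move 5 (U): U=WWYY F=ORBG R=GBOR B=ORGB L=BGOR
Query: F face = ORBG

Answer: O R B G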